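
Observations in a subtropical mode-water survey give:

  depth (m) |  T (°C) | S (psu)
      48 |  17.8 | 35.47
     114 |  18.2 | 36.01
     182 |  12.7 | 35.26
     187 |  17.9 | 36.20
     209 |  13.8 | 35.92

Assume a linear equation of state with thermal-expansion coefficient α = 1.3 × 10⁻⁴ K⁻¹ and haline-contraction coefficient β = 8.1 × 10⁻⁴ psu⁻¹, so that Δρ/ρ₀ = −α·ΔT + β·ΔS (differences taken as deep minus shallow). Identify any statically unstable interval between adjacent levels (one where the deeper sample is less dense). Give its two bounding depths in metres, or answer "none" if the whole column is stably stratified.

none

Evaluate Δρ/ρ₀ = −αΔT + βΔS across each adjacent pair:
  48–114 m: −αΔT+βΔS = −(1.3 × 10⁻⁴)(+0.4)+(8.1 × 10⁻⁴)(+0.54) = 3.9 × 10⁻⁴ → stable
  114–182 m: −αΔT+βΔS = −(1.3 × 10⁻⁴)(-5.5)+(8.1 × 10⁻⁴)(-0.75) = 1.1 × 10⁻⁴ → stable
  182–187 m: −αΔT+βΔS = −(1.3 × 10⁻⁴)(+5.2)+(8.1 × 10⁻⁴)(+0.94) = 8.5 × 10⁻⁵ → stable
  187–209 m: −αΔT+βΔS = −(1.3 × 10⁻⁴)(-4.1)+(8.1 × 10⁻⁴)(-0.28) = 3.1 × 10⁻⁴ → stable
Every interval has Δρ > 0: the column is stably stratified throughout.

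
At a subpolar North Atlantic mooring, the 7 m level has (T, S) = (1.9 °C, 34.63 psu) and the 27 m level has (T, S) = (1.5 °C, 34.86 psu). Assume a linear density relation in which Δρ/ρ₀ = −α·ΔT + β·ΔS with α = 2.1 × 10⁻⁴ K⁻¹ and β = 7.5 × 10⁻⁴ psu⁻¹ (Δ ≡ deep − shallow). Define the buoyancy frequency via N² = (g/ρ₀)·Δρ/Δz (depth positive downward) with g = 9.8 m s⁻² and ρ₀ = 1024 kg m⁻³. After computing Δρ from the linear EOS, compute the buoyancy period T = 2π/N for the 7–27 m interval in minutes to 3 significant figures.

9.34 min

ΔT = -0.4 K, ΔS = +0.23 psu (deep − shallow).
Δρ/ρ₀ = −αΔT + βΔS = 8.40 × 10⁻⁵ + 1.725 × 10⁻⁴ = 2.565 × 10⁻⁴, so Δρ ≈ 0.2627 kg m⁻³.
N² = (g/ρ₀)·Δρ/Δz = g·(Δρ/ρ₀)/Δz = 9.8 × 2.565 × 10⁻⁴ / 20 = 1.2569 × 10⁻⁴ s⁻².
N = √(1.2569 × 10⁻⁴) = 0.011211 rad s⁻¹ → T = 2π/N = 560.45 s = 9.3408 min ≈ 9.34 min.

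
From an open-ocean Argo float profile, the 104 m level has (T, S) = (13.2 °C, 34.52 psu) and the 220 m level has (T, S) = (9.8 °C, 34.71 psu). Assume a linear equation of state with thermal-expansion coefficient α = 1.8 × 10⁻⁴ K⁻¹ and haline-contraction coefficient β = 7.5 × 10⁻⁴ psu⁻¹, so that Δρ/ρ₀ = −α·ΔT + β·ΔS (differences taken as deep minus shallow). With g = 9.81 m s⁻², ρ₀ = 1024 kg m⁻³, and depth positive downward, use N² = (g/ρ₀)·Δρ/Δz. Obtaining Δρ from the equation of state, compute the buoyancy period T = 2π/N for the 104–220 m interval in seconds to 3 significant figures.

ΔT = -3.4 K, ΔS = +0.19 psu (deep − shallow).
Δρ/ρ₀ = −αΔT + βΔS = 6.12 × 10⁻⁴ + 1.425 × 10⁻⁴ = 7.545 × 10⁻⁴, so Δρ ≈ 0.7726 kg m⁻³.
N² = (g/ρ₀)·Δρ/Δz = g·(Δρ/ρ₀)/Δz = 9.81 × 7.545 × 10⁻⁴ / 116 = 6.3807 × 10⁻⁵ s⁻².
N = √(6.3807 × 10⁻⁵) = 7.9879 × 10⁻³ rad s⁻¹ → T = 2π/N = 786.59 s ≈ 787 s.

787 s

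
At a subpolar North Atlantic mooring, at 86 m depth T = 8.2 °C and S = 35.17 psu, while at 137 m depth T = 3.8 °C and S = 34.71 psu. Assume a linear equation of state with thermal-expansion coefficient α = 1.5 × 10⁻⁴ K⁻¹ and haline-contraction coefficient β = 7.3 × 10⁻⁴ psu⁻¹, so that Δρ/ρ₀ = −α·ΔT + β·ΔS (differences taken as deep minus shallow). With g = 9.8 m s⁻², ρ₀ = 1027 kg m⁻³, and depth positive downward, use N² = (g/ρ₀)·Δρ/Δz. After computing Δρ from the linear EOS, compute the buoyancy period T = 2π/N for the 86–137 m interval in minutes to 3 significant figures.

ΔT = -4.4 K, ΔS = -0.46 psu (deep − shallow).
Δρ/ρ₀ = −αΔT + βΔS = 6.60 × 10⁻⁴ − 3.358 × 10⁻⁴ = 3.242 × 10⁻⁴, so Δρ ≈ 0.3330 kg m⁻³.
N² = (g/ρ₀)·Δρ/Δz = g·(Δρ/ρ₀)/Δz = 9.8 × 3.242 × 10⁻⁴ / 51 = 6.2297 × 10⁻⁵ s⁻².
N = √(6.2297 × 10⁻⁵) = 7.8928 × 10⁻³ rad s⁻¹ → T = 2π/N = 796.07 s = 13.268 min ≈ 13.3 min.

13.3 min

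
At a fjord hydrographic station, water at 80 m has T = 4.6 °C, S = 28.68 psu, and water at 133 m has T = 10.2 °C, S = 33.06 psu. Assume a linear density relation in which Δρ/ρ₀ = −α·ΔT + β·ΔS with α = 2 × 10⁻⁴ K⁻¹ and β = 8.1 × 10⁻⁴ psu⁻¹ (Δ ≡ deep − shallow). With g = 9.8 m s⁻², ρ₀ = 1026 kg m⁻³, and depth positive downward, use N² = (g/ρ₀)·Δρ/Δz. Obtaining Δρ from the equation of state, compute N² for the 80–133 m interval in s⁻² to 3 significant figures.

4.49 × 10⁻⁴ s⁻²

ΔT = +5.6 K, ΔS = +4.38 psu (deep − shallow).
Δρ/ρ₀ = −αΔT + βΔS = -1.12 × 10⁻³ + 3.5478 × 10⁻³ = 2.4278 × 10⁻³, so Δρ ≈ 2.491 kg m⁻³.
N² = (g/ρ₀)·Δρ/Δz = g·(Δρ/ρ₀)/Δz = 9.8 × 2.4278 × 10⁻³ / 53 = 4.4891 × 10⁻⁴ s⁻² ≈ 4.49 × 10⁻⁴ s⁻².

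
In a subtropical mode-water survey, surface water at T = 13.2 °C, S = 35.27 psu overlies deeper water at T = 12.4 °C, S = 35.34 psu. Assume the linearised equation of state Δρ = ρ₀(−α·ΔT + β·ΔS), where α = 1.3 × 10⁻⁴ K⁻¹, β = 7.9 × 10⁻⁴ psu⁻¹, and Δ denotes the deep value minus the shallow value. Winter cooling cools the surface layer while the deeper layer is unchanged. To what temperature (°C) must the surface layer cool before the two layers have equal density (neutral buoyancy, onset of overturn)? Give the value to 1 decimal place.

Neutral buoyancy requires Δρ = 0, i.e. −α(T_deep − T_surf′) + β(S_deep − S_surf) = 0.
T_surf′ = T_deep − (β/α)·ΔS = 12.4 − (7.9 × 10⁻⁴/1.3 × 10⁻⁴)·(+0.07) = 11.975 °C.
Cooling required: 13.2 − (11.975) = 1.225 °C.

12.0 °C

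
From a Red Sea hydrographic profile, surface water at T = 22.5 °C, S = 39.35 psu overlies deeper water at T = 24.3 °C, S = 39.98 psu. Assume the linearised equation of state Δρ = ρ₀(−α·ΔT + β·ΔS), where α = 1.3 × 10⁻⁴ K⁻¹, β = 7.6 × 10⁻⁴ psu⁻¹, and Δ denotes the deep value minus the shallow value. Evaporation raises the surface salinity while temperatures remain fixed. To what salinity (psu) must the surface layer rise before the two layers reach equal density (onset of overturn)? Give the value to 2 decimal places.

Neutral buoyancy requires −α(T_deep − T_surf) + β(S_deep − S_surf′) = 0.
S_surf′ = S_deep − (α/β)·ΔT = 39.98 − (1.3 × 10⁻⁴/7.6 × 10⁻⁴)·(+1.8) = 39.6721 psu.
Increase required: 39.6721 − 39.35 = 0.3221 psu.

39.67 psu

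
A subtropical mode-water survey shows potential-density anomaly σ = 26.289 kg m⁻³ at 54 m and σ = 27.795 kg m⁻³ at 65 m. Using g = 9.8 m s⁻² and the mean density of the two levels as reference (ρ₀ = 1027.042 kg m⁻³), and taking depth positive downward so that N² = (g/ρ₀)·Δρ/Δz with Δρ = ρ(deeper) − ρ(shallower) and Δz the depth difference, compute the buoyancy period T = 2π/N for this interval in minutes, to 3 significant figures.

2.90 min

Δρ = 1027.795 − 1026.289 = 1.506 kg m⁻³ over Δz = 65 − 54 = 11 m.
N² = (9.8/1027.042) × (1.506/11) = 1.3064 × 10⁻³ s⁻².
N = √(1.3064 × 10⁻³) = 0.036144 rad s⁻¹, so T = 2π/N = 173.84 s = 2.8973 min ≈ 2.90 min.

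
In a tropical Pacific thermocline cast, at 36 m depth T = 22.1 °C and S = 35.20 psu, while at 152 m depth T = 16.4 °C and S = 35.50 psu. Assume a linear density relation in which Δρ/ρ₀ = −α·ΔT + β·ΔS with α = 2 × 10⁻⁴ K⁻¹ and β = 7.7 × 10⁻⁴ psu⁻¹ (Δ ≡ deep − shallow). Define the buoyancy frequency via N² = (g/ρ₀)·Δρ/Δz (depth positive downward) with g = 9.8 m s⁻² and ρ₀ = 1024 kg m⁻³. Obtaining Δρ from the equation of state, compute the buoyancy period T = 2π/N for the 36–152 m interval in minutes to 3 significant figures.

ΔT = -5.7 K, ΔS = +0.30 psu (deep − shallow).
Δρ/ρ₀ = −αΔT + βΔS = 1.14 × 10⁻³ + 2.31 × 10⁻⁴ = 1.371 × 10⁻³, so Δρ ≈ 1.404 kg m⁻³.
N² = (g/ρ₀)·Δρ/Δz = g·(Δρ/ρ₀)/Δz = 9.8 × 1.371 × 10⁻³ / 116 = 1.1583 × 10⁻⁴ s⁻².
N = √(1.1583 × 10⁻⁴) = 0.010762 rad s⁻¹ → T = 2π/N = 583.83 s = 9.7305 min ≈ 9.73 min.

9.73 min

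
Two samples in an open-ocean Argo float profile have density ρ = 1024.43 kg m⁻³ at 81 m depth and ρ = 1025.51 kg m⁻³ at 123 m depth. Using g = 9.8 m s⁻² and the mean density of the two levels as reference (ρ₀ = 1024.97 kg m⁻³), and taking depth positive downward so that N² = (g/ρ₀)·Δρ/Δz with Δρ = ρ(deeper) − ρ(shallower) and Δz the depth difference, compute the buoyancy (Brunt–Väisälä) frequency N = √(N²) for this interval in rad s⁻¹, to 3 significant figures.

0.0157 rad s⁻¹

Δρ = 1025.51 − 1024.43 = 1.08 kg m⁻³ over Δz = 123 − 81 = 42 m.
N² = (9.8/1024.97) × (1.08/42) = 2.4586 × 10⁻⁴ s⁻².
N = √(2.4586 × 10⁻⁴) = 0.015680 rad s⁻¹ ≈ 0.0157 rad s⁻¹.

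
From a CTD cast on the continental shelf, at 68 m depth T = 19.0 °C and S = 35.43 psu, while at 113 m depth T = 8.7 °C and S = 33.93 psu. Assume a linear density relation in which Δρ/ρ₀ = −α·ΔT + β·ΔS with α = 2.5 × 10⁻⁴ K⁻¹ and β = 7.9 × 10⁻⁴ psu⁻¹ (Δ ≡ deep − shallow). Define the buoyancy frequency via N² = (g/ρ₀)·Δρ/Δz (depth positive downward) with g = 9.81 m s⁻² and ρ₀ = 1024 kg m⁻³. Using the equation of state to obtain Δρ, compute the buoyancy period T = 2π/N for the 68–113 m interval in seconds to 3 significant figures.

ΔT = -10.3 K, ΔS = -1.50 psu (deep − shallow).
Δρ/ρ₀ = −αΔT + βΔS = 2.575 × 10⁻³ − 1.185 × 10⁻³ = 1.39 × 10⁻³, so Δρ ≈ 1.423 kg m⁻³.
N² = (g/ρ₀)·Δρ/Δz = g·(Δρ/ρ₀)/Δz = 9.81 × 1.39 × 10⁻³ / 45 = 3.0302 × 10⁻⁴ s⁻².
N = √(3.0302 × 10⁻⁴) = 0.017407 rad s⁻¹ → T = 2π/N = 360.96 s ≈ 361 s.

361 s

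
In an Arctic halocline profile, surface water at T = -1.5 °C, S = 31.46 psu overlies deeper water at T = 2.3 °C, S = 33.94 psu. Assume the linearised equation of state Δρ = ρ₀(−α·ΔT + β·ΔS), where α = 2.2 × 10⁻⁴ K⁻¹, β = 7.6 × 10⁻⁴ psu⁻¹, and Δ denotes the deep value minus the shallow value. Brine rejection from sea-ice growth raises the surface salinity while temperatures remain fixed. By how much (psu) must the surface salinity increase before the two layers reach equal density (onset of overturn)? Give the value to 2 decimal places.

1.38 psu

Neutral buoyancy requires −α(T_deep − T_surf) + β(S_deep − S_surf′) = 0.
S_surf′ = S_deep − (α/β)·ΔT = 33.94 − (2.2 × 10⁻⁴/7.6 × 10⁻⁴)·(+3.8) = 32.8400 psu.
Increase required: 32.8400 − 31.46 = 1.3800 psu.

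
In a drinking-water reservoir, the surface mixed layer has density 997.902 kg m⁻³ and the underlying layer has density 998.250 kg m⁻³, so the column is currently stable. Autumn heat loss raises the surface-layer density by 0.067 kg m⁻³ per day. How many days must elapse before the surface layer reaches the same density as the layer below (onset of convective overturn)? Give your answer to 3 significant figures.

Density deficit of the surface layer: 998.250 − 997.902 = 0.348 kg m⁻³.
Required change = 0.348 / 0.067 = 5.19 days.

5.19 days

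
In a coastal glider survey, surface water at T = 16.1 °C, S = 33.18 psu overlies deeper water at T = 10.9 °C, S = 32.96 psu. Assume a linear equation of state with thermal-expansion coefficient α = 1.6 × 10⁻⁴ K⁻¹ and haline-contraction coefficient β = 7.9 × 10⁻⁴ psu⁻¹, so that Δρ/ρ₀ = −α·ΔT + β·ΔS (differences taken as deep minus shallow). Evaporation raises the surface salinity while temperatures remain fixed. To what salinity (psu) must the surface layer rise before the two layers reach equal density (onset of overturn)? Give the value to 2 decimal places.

34.01 psu

Neutral buoyancy requires −α(T_deep − T_surf) + β(S_deep − S_surf′) = 0.
S_surf′ = S_deep − (α/β)·ΔT = 32.96 − (1.6 × 10⁻⁴/7.9 × 10⁻⁴)·(-5.2) = 34.0132 psu.
Increase required: 34.0132 − 33.18 = 0.8332 psu.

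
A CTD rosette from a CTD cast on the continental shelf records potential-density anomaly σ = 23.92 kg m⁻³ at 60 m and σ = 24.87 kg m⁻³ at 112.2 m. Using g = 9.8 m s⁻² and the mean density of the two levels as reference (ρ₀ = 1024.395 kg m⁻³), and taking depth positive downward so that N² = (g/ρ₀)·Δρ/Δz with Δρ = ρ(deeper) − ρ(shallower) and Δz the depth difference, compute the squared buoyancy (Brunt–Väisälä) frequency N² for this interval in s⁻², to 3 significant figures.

1.74 × 10⁻⁴ s⁻²

Δρ = 1024.87 − 1023.92 = 0.95 kg m⁻³ over Δz = 112.2 − 60 = 52.2 m.
N² = (9.8/1024.395) × (0.95/52.2) = 1.7411 × 10⁻⁴ s⁻² ≈ 1.74 × 10⁻⁴ s⁻².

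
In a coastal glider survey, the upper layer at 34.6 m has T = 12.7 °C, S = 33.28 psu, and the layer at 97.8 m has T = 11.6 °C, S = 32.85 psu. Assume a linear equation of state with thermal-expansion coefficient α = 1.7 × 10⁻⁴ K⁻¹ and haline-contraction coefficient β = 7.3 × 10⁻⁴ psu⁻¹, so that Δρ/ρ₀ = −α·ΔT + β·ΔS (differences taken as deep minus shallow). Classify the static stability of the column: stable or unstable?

unstable

ΔT = 11.6 − 12.7 = -1.1 K and ΔS = 32.85 − 33.28 = -0.43 psu (deep − shallow).
−αΔT = 1.87 × 10⁻⁴; βΔS = -3.139 × 10⁻⁴; sum Δρ/ρ₀ = -1.269 × 10⁻⁴.
Δρ/ρ₀ < 0, so Δρ < 0: deeper water is lighter → statically unstable; the column would overturn.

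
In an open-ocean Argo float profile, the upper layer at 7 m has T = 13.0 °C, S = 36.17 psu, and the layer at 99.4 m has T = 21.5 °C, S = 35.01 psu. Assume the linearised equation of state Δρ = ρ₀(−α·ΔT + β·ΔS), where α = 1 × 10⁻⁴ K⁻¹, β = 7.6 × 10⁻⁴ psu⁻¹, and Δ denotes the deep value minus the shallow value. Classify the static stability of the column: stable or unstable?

ΔT = 21.5 − 13.0 = +8.5 K and ΔS = 35.01 − 36.17 = -1.16 psu (deep − shallow).
−αΔT = -8.50 × 10⁻⁴; βΔS = -8.816 × 10⁻⁴; sum Δρ/ρ₀ = -1.7316 × 10⁻³.
Δρ/ρ₀ < 0, so Δρ < 0: deeper water is lighter → statically unstable; the column would overturn.

unstable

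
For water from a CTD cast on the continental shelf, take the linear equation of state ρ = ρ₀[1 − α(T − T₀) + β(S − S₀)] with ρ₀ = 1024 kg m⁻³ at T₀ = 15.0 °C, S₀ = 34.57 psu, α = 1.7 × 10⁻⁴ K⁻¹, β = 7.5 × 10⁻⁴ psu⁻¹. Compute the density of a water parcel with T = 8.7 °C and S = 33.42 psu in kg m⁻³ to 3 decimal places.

T − T₀ = -6.3 K, S − S₀ = -1.15 psu.
Bracket = 1 − α·(-6.3) + β·(-1.15) = 1 + (2.085 × 10⁻⁴) = 1.0002085.
ρ = 1024 × 1.0002085 = 1024.214 kg m⁻³.

1024.214 kg m⁻³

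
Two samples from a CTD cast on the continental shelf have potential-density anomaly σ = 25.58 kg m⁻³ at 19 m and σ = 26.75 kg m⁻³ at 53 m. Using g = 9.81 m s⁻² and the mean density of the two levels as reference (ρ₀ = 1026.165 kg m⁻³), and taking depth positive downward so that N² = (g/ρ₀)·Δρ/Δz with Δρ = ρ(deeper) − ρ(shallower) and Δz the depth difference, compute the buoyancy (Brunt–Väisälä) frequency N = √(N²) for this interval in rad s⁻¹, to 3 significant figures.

0.0181 rad s⁻¹

Δρ = 1026.75 − 1025.58 = 1.17 kg m⁻³ over Δz = 53 − 19 = 34 m.
N² = (9.81/1026.165) × (1.17/34) = 3.2897 × 10⁻⁴ s⁻².
N = √(3.2897 × 10⁻⁴) = 0.018138 rad s⁻¹ ≈ 0.0181 rad s⁻¹.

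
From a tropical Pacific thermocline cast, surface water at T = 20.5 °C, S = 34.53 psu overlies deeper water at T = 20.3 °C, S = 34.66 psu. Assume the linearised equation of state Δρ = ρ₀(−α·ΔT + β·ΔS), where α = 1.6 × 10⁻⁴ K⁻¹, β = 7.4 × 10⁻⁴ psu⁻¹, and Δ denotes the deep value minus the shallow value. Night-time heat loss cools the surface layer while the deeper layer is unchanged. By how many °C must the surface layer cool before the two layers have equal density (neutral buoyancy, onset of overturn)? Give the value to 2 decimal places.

0.80 °C

Neutral buoyancy requires Δρ = 0, i.e. −α(T_deep − T_surf′) + β(S_deep − S_surf) = 0.
T_surf′ = T_deep − (β/α)·ΔS = 20.3 − (7.4 × 10⁻⁴/1.6 × 10⁻⁴)·(+0.13) = 19.6988 °C.
Cooling required: 20.5 − (19.6988) = 0.8012 °C.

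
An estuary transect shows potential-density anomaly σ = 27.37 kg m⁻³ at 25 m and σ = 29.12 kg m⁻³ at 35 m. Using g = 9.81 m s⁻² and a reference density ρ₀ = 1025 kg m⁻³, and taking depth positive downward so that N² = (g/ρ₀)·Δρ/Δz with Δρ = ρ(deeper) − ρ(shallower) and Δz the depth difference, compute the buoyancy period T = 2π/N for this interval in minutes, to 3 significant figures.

2.56 min

Δρ = 1029.12 − 1027.37 = 1.75 kg m⁻³ over Δz = 35 − 25 = 10 m.
N² = (9.81/1025) × (1.75/10) = 1.6749 × 10⁻³ s⁻².
N = √(1.6749 × 10⁻³) = 0.040926 rad s⁻¹, so T = 2π/N = 153.53 s = 2.5588 min ≈ 2.56 min.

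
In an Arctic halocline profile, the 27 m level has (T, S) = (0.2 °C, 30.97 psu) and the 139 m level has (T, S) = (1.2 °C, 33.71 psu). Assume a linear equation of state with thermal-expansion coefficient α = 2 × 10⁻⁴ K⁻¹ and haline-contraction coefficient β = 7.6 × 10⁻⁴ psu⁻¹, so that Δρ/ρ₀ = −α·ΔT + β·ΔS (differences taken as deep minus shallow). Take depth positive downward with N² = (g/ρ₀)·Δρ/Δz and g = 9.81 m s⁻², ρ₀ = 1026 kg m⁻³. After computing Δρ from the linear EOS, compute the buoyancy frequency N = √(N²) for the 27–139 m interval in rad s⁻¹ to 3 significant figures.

0.0128 rad s⁻¹

ΔT = +1.0 K, ΔS = +2.74 psu (deep − shallow).
Δρ/ρ₀ = −αΔT + βΔS = -2.00 × 10⁻⁴ + 2.0824 × 10⁻³ = 1.8824 × 10⁻³, so Δρ ≈ 1.931 kg m⁻³.
N² = (g/ρ₀)·Δρ/Δz = g·(Δρ/ρ₀)/Δz = 9.81 × 1.8824 × 10⁻³ / 112 = 1.6488 × 10⁻⁴ s⁻².
N = √(1.6488 × 10⁻⁴) = 0.012841 rad s⁻¹ ≈ 0.0128 rad s⁻¹.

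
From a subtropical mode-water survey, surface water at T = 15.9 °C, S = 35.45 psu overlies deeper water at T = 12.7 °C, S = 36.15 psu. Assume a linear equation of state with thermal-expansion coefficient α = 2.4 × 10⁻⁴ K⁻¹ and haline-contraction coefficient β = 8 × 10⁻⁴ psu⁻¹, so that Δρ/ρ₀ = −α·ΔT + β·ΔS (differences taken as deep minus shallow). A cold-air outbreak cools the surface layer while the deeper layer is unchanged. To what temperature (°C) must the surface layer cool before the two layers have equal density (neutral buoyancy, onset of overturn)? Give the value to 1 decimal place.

Neutral buoyancy requires Δρ = 0, i.e. −α(T_deep − T_surf′) + β(S_deep − S_surf) = 0.
T_surf′ = T_deep − (β/α)·ΔS = 12.7 − (8 × 10⁻⁴/2.4 × 10⁻⁴)·(+0.70) = 10.367 °C.
Cooling required: 15.9 − (10.367) = 5.533 °C.

10.4 °C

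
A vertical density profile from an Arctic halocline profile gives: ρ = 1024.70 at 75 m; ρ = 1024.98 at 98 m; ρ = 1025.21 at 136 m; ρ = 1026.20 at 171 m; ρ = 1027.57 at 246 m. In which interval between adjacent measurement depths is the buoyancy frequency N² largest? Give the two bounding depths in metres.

136–171 m

Compute the density gradient over each adjacent pair:
  75–98 m: Δρ/Δz = 0.28/23 = 0.012 kg m⁻⁴
  98–136 m: Δρ/Δz = 0.23/38 = 6.1 × 10⁻³ kg m⁻⁴
  136–171 m: Δρ/Δz = 0.99/35 = 0.028 kg m⁻⁴
  171–246 m: Δρ/Δz = 1.37/75 = 0.018 kg m⁻⁴
The largest gradient is in the 136–171 m interval — the pycnocline.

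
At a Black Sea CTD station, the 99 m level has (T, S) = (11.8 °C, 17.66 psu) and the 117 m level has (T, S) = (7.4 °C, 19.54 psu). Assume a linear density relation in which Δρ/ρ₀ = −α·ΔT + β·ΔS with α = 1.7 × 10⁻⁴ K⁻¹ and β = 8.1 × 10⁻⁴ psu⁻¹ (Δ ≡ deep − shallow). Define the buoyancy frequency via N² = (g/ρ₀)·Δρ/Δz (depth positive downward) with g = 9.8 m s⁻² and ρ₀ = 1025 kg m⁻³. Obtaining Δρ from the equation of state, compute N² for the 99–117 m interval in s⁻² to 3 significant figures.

ΔT = -4.4 K, ΔS = +1.88 psu (deep − shallow).
Δρ/ρ₀ = −αΔT + βΔS = 7.48 × 10⁻⁴ + 1.5228 × 10⁻³ = 2.2708 × 10⁻³, so Δρ ≈ 2.328 kg m⁻³.
N² = (g/ρ₀)·Δρ/Δz = g·(Δρ/ρ₀)/Δz = 9.8 × 2.2708 × 10⁻³ / 18 = 1.2363 × 10⁻³ s⁻² ≈ 1.24 × 10⁻³ s⁻².

1.24 × 10⁻³ s⁻²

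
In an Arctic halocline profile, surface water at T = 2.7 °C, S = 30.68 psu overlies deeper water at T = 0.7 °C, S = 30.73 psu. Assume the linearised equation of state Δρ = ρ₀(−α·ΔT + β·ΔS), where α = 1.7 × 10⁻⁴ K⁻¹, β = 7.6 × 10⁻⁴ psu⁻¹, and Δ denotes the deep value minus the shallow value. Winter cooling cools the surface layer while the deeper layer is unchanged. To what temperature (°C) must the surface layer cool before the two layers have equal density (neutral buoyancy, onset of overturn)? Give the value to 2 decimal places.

0.48 °C

Neutral buoyancy requires Δρ = 0, i.e. −α(T_deep − T_surf′) + β(S_deep − S_surf) = 0.
T_surf′ = T_deep − (β/α)·ΔS = 0.7 − (7.6 × 10⁻⁴/1.7 × 10⁻⁴)·(+0.05) = 0.4765 °C.
Cooling required: 2.7 − (0.4765) = 2.2235 °C.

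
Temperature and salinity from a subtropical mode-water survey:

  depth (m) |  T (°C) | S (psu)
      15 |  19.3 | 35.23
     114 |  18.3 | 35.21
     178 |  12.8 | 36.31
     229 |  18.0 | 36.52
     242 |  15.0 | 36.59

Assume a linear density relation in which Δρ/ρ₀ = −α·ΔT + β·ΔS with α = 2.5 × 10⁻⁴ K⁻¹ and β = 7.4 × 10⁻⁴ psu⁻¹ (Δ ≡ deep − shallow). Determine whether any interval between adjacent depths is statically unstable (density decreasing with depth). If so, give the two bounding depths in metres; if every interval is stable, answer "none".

Evaluate Δρ/ρ₀ = −αΔT + βΔS across each adjacent pair:
  15–114 m: −αΔT+βΔS = −(2.5 × 10⁻⁴)(-1.0)+(7.4 × 10⁻⁴)(-0.02) = 2.4 × 10⁻⁴ → stable
  114–178 m: −αΔT+βΔS = −(2.5 × 10⁻⁴)(-5.5)+(7.4 × 10⁻⁴)(+1.10) = 2.2 × 10⁻³ → stable
  178–229 m: −αΔT+βΔS = −(2.5 × 10⁻⁴)(+5.2)+(7.4 × 10⁻⁴)(+0.21) = -1.1 × 10⁻³ → UNSTABLE
  229–242 m: −αΔT+βΔS = −(2.5 × 10⁻⁴)(-3.0)+(7.4 × 10⁻⁴)(+0.07) = 8.0 × 10⁻⁴ → stable
The 178–229 m interval has Δρ < 0: lighter water underlies denser water.

178–229 m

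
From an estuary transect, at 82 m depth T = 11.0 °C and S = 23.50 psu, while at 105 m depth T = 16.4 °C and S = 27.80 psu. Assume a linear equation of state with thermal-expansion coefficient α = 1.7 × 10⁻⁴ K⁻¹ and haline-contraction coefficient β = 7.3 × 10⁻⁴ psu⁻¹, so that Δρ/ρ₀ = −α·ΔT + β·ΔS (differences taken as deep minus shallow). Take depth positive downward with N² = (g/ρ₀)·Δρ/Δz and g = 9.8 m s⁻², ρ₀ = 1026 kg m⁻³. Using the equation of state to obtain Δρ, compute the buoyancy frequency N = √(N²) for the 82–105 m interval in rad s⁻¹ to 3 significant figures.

0.0308 rad s⁻¹

ΔT = +5.4 K, ΔS = +4.30 psu (deep − shallow).
Δρ/ρ₀ = −αΔT + βΔS = -9.18 × 10⁻⁴ + 3.139 × 10⁻³ = 2.221 × 10⁻³, so Δρ ≈ 2.279 kg m⁻³.
N² = (g/ρ₀)·Δρ/Δz = g·(Δρ/ρ₀)/Δz = 9.8 × 2.221 × 10⁻³ / 23 = 9.4634 × 10⁻⁴ s⁻².
N = √(9.4634 × 10⁻⁴) = 0.030763 rad s⁻¹ ≈ 0.0308 rad s⁻¹.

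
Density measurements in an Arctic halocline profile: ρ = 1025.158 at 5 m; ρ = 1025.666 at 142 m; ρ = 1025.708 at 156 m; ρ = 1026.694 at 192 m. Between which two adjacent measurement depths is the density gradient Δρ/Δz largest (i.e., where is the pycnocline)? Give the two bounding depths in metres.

156–192 m

Compute the density gradient over each adjacent pair:
  5–142 m: Δρ/Δz = 0.508/137 = 3.7 × 10⁻³ kg m⁻⁴
  142–156 m: Δρ/Δz = 0.042/14 = 3.0 × 10⁻³ kg m⁻⁴
  156–192 m: Δρ/Δz = 0.986/36 = 0.027 kg m⁻⁴
The largest gradient is in the 156–192 m interval — the pycnocline.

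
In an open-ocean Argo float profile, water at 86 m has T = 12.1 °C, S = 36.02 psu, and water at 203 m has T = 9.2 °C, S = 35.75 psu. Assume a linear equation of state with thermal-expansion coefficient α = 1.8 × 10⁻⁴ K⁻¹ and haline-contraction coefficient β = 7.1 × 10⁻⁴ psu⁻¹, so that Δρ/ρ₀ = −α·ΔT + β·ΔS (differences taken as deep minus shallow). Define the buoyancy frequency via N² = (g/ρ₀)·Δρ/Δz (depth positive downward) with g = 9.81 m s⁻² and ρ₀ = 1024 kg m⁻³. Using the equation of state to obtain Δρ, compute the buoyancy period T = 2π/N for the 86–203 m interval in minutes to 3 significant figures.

ΔT = -2.9 K, ΔS = -0.27 psu (deep − shallow).
Δρ/ρ₀ = −αΔT + βΔS = 5.22 × 10⁻⁴ − 1.917 × 10⁻⁴ = 3.303 × 10⁻⁴, so Δρ ≈ 0.3382 kg m⁻³.
N² = (g/ρ₀)·Δρ/Δz = g·(Δρ/ρ₀)/Δz = 9.81 × 3.303 × 10⁻⁴ / 117 = 2.7694 × 10⁻⁵ s⁻².
N = √(2.7694 × 10⁻⁵) = 5.2625 × 10⁻³ rad s⁻¹ → T = 2π/N = 1.1940 × 10³ s = 19.900 min ≈ 19.9 min.

19.9 min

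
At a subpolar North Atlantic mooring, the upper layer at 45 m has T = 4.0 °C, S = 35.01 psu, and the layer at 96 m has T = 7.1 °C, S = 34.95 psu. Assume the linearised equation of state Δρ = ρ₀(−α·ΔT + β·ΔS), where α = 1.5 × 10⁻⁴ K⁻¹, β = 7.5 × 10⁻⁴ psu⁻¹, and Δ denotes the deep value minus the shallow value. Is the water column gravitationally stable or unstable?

unstable

ΔT = 7.1 − 4.0 = +3.1 K and ΔS = 34.95 − 35.01 = -0.06 psu (deep − shallow).
−αΔT = -4.65 × 10⁻⁴; βΔS = -4.50 × 10⁻⁵; sum Δρ/ρ₀ = -5.10 × 10⁻⁴.
Δρ/ρ₀ < 0, so Δρ < 0: deeper water is lighter → statically unstable; the column would overturn.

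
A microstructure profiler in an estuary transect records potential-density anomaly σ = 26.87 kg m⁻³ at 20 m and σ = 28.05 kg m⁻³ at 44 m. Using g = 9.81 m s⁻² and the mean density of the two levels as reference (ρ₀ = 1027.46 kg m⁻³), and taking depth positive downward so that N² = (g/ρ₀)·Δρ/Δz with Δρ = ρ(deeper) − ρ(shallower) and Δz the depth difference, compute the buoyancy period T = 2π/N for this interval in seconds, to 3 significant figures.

290 s

Δρ = 1028.05 − 1026.87 = 1.18 kg m⁻³ over Δz = 44 − 20 = 24 m.
N² = (9.81/1027.46) × (1.18/24) = 4.6943 × 10⁻⁴ s⁻².
N = √(4.6943 × 10⁻⁴) = 0.021666 rad s⁻¹, so T = 2π/N = 290.00 s ≈ 290 s.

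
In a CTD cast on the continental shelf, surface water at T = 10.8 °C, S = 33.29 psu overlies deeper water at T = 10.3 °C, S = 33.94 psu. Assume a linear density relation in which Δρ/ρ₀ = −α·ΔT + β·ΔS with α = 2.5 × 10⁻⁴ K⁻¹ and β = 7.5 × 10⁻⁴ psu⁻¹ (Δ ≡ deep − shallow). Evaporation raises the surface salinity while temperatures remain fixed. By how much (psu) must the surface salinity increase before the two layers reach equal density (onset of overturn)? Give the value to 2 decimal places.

Neutral buoyancy requires −α(T_deep − T_surf) + β(S_deep − S_surf′) = 0.
S_surf′ = S_deep − (α/β)·ΔT = 33.94 − (2.5 × 10⁻⁴/7.5 × 10⁻⁴)·(-0.5) = 34.1067 psu.
Increase required: 34.1067 − 33.29 = 0.8167 psu.

0.82 psu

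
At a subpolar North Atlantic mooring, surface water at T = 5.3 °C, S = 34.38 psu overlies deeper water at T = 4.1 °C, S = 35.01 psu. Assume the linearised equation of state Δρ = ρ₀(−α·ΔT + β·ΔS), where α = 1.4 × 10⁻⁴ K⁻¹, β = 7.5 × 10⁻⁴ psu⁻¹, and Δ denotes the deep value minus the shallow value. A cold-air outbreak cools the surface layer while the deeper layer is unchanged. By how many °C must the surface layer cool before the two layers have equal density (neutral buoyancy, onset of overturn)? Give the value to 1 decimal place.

Neutral buoyancy requires Δρ = 0, i.e. −α(T_deep − T_surf′) + β(S_deep − S_surf) = 0.
T_surf′ = T_deep − (β/α)·ΔS = 4.1 − (7.5 × 10⁻⁴/1.4 × 10⁻⁴)·(+0.63) = 0.725 °C.
Cooling required: 5.3 − (0.725) = 4.575 °C.

4.6 °C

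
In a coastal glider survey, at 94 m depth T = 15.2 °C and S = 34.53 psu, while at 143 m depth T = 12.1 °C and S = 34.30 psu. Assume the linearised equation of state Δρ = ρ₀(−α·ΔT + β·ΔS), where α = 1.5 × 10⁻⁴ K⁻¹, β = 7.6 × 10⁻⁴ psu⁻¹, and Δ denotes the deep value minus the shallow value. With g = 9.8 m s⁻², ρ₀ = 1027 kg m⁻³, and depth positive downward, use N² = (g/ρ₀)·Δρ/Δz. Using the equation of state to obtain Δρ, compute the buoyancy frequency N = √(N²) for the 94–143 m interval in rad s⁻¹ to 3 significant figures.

ΔT = -3.1 K, ΔS = -0.23 psu (deep − shallow).
Δρ/ρ₀ = −αΔT + βΔS = 4.65 × 10⁻⁴ − 1.748 × 10⁻⁴ = 2.902 × 10⁻⁴, so Δρ ≈ 0.2980 kg m⁻³.
N² = (g/ρ₀)·Δρ/Δz = g·(Δρ/ρ₀)/Δz = 9.8 × 2.902 × 10⁻⁴ / 49 = 5.8040 × 10⁻⁵ s⁻².
N = √(5.8040 × 10⁻⁵) = 7.6184 × 10⁻³ rad s⁻¹ ≈ 7.62 × 10⁻³ rad s⁻¹.

7.62 × 10⁻³ rad s⁻¹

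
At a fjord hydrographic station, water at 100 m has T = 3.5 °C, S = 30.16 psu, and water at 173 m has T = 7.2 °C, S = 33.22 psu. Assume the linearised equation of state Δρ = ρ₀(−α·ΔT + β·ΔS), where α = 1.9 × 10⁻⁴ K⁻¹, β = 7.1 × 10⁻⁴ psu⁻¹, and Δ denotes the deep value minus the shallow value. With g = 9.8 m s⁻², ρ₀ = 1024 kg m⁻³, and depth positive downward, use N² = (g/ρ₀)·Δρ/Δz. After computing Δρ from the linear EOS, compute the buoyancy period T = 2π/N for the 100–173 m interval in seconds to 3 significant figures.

ΔT = +3.7 K, ΔS = +3.06 psu (deep − shallow).
Δρ/ρ₀ = −αΔT + βΔS = -7.03 × 10⁻⁴ + 2.1726 × 10⁻³ = 1.4696 × 10⁻³, so Δρ ≈ 1.505 kg m⁻³.
N² = (g/ρ₀)·Δρ/Δz = g·(Δρ/ρ₀)/Δz = 9.8 × 1.4696 × 10⁻³ / 73 = 1.9729 × 10⁻⁴ s⁻².
N = √(1.9729 × 10⁻⁴) = 0.014046 rad s⁻¹ → T = 2π/N = 447.33 s ≈ 447 s.

447 s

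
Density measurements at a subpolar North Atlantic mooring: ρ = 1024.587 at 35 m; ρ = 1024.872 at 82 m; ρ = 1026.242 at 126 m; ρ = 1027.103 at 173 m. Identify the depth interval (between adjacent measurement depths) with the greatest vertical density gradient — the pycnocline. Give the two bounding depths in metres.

Compute the density gradient over each adjacent pair:
  35–82 m: Δρ/Δz = 0.285/47 = 6.1 × 10⁻³ kg m⁻⁴
  82–126 m: Δρ/Δz = 1.370/44 = 0.031 kg m⁻⁴
  126–173 m: Δρ/Δz = 0.861/47 = 0.018 kg m⁻⁴
The largest gradient is in the 82–126 m interval — the pycnocline.

82–126 m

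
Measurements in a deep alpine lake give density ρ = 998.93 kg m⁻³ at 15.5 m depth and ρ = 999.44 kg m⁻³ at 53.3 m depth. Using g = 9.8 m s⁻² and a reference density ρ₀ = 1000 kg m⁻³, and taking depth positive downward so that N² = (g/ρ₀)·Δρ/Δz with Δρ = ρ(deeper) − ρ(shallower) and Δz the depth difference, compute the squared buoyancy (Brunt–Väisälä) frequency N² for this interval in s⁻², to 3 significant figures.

Δρ = 999.44 − 998.93 = 0.51 kg m⁻³ over Δz = 53.3 − 15.5 = 37.8 m.
N² = (9.8/1000) × (0.51/37.8) = 1.3222 × 10⁻⁴ s⁻² ≈ 1.32 × 10⁻⁴ s⁻².

1.32 × 10⁻⁴ s⁻²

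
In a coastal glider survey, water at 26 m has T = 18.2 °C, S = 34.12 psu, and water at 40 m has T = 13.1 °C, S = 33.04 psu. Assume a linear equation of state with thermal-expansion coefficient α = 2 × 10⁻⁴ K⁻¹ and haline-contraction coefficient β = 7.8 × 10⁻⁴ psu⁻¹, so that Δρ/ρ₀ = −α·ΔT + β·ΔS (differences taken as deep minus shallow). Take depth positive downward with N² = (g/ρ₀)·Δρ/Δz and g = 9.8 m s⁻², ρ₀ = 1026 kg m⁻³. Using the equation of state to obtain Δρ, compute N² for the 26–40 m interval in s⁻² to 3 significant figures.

1.24 × 10⁻⁴ s⁻²

ΔT = -5.1 K, ΔS = -1.08 psu (deep − shallow).
Δρ/ρ₀ = −αΔT + βΔS = 1.02 × 10⁻³ − 8.424 × 10⁻⁴ = 1.776 × 10⁻⁴, so Δρ ≈ 0.1822 kg m⁻³.
N² = (g/ρ₀)·Δρ/Δz = g·(Δρ/ρ₀)/Δz = 9.8 × 1.776 × 10⁻⁴ / 14 = 1.2432 × 10⁻⁴ s⁻² ≈ 1.24 × 10⁻⁴ s⁻².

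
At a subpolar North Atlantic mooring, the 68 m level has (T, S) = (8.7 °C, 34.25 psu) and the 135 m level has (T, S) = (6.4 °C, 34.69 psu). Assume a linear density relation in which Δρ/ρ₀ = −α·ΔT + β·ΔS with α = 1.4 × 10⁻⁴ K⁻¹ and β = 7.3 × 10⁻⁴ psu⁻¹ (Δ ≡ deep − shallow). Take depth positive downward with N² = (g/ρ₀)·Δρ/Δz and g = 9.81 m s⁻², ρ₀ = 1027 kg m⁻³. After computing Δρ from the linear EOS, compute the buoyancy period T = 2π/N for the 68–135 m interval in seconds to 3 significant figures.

ΔT = -2.3 K, ΔS = +0.44 psu (deep − shallow).
Δρ/ρ₀ = −αΔT + βΔS = 3.22 × 10⁻⁴ + 3.212 × 10⁻⁴ = 6.432 × 10⁻⁴, so Δρ ≈ 0.6606 kg m⁻³.
N² = (g/ρ₀)·Δρ/Δz = g·(Δρ/ρ₀)/Δz = 9.81 × 6.432 × 10⁻⁴ / 67 = 9.4176 × 10⁻⁵ s⁻².
N = √(9.4176 × 10⁻⁵) = 9.7044 × 10⁻³ rad s⁻¹ → T = 2π/N = 647.46 s ≈ 647 s.

647 s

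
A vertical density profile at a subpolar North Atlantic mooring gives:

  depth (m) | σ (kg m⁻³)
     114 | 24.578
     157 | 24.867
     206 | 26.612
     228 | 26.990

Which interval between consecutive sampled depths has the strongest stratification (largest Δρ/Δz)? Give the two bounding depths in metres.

157–206 m

Compute the density gradient over each adjacent pair:
  114–157 m: Δρ/Δz = 0.289/43 = 6.7 × 10⁻³ kg m⁻⁴
  157–206 m: Δρ/Δz = 1.745/49 = 0.036 kg m⁻⁴
  206–228 m: Δρ/Δz = 0.378/22 = 0.017 kg m⁻⁴
The largest gradient is in the 157–206 m interval — the pycnocline.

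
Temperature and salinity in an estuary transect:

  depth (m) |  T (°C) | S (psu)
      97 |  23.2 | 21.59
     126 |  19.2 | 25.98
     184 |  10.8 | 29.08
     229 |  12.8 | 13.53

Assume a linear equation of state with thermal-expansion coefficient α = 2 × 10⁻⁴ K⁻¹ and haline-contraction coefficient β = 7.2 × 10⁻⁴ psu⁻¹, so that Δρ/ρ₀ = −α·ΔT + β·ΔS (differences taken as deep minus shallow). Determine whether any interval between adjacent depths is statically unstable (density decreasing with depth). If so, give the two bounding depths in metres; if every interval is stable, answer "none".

Evaluate Δρ/ρ₀ = −αΔT + βΔS across each adjacent pair:
  97–126 m: −αΔT+βΔS = −(2 × 10⁻⁴)(-4.0)+(7.2 × 10⁻⁴)(+4.39) = 4.0 × 10⁻³ → stable
  126–184 m: −αΔT+βΔS = −(2 × 10⁻⁴)(-8.4)+(7.2 × 10⁻⁴)(+3.10) = 3.9 × 10⁻³ → stable
  184–229 m: −αΔT+βΔS = −(2 × 10⁻⁴)(+2.0)+(7.2 × 10⁻⁴)(-15.55) = -0.012 → UNSTABLE
The 184–229 m interval has Δρ < 0: lighter water underlies denser water.

184–229 m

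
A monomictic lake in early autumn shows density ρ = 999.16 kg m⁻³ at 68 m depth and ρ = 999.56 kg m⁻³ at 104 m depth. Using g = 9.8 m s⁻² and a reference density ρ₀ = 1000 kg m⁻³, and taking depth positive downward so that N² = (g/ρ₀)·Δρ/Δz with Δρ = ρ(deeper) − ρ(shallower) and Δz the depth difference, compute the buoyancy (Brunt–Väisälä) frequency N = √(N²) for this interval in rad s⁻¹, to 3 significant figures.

0.0104 rad s⁻¹

Δρ = 999.56 − 999.16 = 0.40 kg m⁻³ over Δz = 104 − 68 = 36 m.
N² = (9.8/1000) × (0.40/36) = 1.0889 × 10⁻⁴ s⁻².
N = √(1.0889 × 10⁻⁴) = 0.010435 rad s⁻¹ ≈ 0.0104 rad s⁻¹.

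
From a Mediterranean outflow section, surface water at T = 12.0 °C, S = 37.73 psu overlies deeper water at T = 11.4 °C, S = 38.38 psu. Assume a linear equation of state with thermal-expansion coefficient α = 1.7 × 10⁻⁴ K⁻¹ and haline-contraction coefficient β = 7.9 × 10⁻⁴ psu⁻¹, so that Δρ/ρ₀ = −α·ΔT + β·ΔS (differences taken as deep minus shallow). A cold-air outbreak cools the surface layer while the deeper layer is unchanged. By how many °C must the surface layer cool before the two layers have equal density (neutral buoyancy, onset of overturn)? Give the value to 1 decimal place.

Neutral buoyancy requires Δρ = 0, i.e. −α(T_deep − T_surf′) + β(S_deep − S_surf) = 0.
T_surf′ = T_deep − (β/α)·ΔS = 11.4 − (7.9 × 10⁻⁴/1.7 × 10⁻⁴)·(+0.65) = 8.379 °C.
Cooling required: 12.0 − (8.379) = 3.621 °C.

3.6 °C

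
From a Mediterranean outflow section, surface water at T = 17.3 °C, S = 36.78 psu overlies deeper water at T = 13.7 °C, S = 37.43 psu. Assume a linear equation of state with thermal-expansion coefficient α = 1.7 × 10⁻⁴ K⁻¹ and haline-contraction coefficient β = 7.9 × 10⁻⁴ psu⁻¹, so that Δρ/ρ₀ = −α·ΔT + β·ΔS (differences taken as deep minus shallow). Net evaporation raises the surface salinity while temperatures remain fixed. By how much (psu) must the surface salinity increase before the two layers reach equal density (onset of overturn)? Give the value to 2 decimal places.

Neutral buoyancy requires −α(T_deep − T_surf) + β(S_deep − S_surf′) = 0.
S_surf′ = S_deep − (α/β)·ΔT = 37.43 − (1.7 × 10⁻⁴/7.9 × 10⁻⁴)·(-3.6) = 38.2047 psu.
Increase required: 38.2047 − 36.78 = 1.4247 psu.

1.42 psu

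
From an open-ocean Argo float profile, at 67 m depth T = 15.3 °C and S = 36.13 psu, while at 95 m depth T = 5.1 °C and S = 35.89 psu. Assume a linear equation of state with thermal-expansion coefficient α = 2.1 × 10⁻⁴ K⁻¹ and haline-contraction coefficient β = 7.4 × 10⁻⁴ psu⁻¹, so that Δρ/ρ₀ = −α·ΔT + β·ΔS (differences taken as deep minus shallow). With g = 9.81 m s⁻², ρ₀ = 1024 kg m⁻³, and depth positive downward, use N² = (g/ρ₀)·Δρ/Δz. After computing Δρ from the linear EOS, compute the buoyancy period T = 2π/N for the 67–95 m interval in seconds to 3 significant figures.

240 s

ΔT = -10.2 K, ΔS = -0.24 psu (deep − shallow).
Δρ/ρ₀ = −αΔT + βΔS = 2.142 × 10⁻³ − 1.776 × 10⁻⁴ = 1.9644 × 10⁻³, so Δρ ≈ 2.012 kg m⁻³.
N² = (g/ρ₀)·Δρ/Δz = g·(Δρ/ρ₀)/Δz = 9.81 × 1.9644 × 10⁻³ / 28 = 6.8824 × 10⁻⁴ s⁻².
N = √(6.8824 × 10⁻⁴) = 0.026234 rad s⁻¹ → T = 2π/N = 239.51 s ≈ 240 s.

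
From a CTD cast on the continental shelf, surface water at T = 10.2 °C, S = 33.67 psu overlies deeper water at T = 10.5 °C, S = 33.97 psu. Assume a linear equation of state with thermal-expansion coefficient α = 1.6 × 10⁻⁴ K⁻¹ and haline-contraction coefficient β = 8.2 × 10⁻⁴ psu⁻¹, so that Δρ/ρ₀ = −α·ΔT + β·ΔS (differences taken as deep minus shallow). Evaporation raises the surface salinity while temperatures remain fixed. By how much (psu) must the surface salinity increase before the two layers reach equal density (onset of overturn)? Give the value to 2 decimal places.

Neutral buoyancy requires −α(T_deep − T_surf) + β(S_deep − S_surf′) = 0.
S_surf′ = S_deep − (α/β)·ΔT = 33.97 − (1.6 × 10⁻⁴/8.2 × 10⁻⁴)·(+0.3) = 33.9115 psu.
Increase required: 33.9115 − 33.67 = 0.2415 psu.

0.24 psu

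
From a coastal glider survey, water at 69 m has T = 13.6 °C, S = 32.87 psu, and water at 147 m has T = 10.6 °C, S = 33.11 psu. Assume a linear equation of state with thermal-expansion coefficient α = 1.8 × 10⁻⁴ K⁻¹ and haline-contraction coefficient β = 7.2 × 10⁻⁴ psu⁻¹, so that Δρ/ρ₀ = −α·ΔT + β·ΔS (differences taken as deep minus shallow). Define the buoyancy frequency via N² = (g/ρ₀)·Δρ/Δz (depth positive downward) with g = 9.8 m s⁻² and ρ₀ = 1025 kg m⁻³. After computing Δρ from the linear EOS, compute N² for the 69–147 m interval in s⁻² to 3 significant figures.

ΔT = -3.0 K, ΔS = +0.24 psu (deep − shallow).
Δρ/ρ₀ = −αΔT + βΔS = 5.40 × 10⁻⁴ + 1.728 × 10⁻⁴ = 7.128 × 10⁻⁴, so Δρ ≈ 0.7306 kg m⁻³.
N² = (g/ρ₀)·Δρ/Δz = g·(Δρ/ρ₀)/Δz = 9.8 × 7.128 × 10⁻⁴ / 78 = 8.9557 × 10⁻⁵ s⁻² ≈ 8.96 × 10⁻⁵ s⁻².

8.96 × 10⁻⁵ s⁻²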